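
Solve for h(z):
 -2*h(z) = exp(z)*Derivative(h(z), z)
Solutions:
 h(z) = C1*exp(2*exp(-z))


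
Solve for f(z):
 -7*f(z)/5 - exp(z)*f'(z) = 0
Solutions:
 f(z) = C1*exp(7*exp(-z)/5)


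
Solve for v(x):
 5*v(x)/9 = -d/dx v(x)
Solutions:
 v(x) = C1*exp(-5*x/9)


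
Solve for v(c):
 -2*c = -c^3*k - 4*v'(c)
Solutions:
 v(c) = C1 - c^4*k/16 + c^2/4


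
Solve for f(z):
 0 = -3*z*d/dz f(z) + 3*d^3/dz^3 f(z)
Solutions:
 f(z) = C1 + Integral(C2*airyai(z) + C3*airybi(z), z)


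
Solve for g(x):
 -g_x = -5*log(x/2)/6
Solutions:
 g(x) = C1 + 5*x*log(x)/6 - 5*x/6 - 5*x*log(2)/6


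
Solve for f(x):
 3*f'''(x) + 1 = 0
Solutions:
 f(x) = C1 + C2*x + C3*x^2 - x^3/18


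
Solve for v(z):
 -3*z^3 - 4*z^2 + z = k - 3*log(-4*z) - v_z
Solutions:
 v(z) = C1 + 3*z^4/4 + 4*z^3/3 - z^2/2 + z*(k - 6*log(2) + 3) - 3*z*log(-z)


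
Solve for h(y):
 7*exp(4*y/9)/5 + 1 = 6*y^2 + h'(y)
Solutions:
 h(y) = C1 - 2*y^3 + y + 63*exp(4*y/9)/20


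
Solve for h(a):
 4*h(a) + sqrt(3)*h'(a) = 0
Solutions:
 h(a) = C1*exp(-4*sqrt(3)*a/3)


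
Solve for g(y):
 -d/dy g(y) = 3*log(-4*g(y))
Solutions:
 Integral(1/(log(-_y) + 2*log(2)), (_y, g(y)))/3 = C1 - y


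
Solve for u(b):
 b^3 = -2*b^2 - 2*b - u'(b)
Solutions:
 u(b) = C1 - b^4/4 - 2*b^3/3 - b^2


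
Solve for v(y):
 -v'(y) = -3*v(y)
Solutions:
 v(y) = C1*exp(3*y)


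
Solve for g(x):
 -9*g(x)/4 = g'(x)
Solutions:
 g(x) = C1*exp(-9*x/4)


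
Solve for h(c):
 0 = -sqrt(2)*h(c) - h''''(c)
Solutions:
 h(c) = (C1*sin(2^(5/8)*c/2) + C2*cos(2^(5/8)*c/2))*exp(-2^(5/8)*c/2) + (C3*sin(2^(5/8)*c/2) + C4*cos(2^(5/8)*c/2))*exp(2^(5/8)*c/2)


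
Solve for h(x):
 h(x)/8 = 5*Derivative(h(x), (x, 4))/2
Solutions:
 h(x) = C1*exp(-sqrt(2)*5^(3/4)*x/10) + C2*exp(sqrt(2)*5^(3/4)*x/10) + C3*sin(sqrt(2)*5^(3/4)*x/10) + C4*cos(sqrt(2)*5^(3/4)*x/10)


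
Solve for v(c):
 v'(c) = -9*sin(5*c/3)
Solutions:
 v(c) = C1 + 27*cos(5*c/3)/5


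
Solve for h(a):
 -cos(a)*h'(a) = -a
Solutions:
 h(a) = C1 + Integral(a/cos(a), a)


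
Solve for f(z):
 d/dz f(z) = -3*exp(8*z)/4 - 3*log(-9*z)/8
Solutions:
 f(z) = C1 - 3*z*log(-z)/8 + 3*z*(1 - 2*log(3))/8 - 3*exp(8*z)/32


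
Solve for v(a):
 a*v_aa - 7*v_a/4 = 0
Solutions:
 v(a) = C1 + C2*a^(11/4)


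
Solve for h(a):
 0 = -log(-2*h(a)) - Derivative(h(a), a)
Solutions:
 Integral(1/(log(-_y) + log(2)), (_y, h(a))) = C1 - a


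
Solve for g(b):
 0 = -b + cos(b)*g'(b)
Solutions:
 g(b) = C1 + Integral(b/cos(b), b)


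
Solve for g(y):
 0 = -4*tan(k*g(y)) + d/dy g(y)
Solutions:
 g(y) = Piecewise((-asin(exp(C1*k + 4*k*y))/k + pi/k, Ne(k, 0)), (nan, True))
 g(y) = Piecewise((asin(exp(C1*k + 4*k*y))/k, Ne(k, 0)), (nan, True))


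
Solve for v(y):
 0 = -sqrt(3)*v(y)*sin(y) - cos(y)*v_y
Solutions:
 v(y) = C1*cos(y)^(sqrt(3))


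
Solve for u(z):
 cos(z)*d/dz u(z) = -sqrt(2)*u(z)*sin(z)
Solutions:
 u(z) = C1*cos(z)^(sqrt(2))


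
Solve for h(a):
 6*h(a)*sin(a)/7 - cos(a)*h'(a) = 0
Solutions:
 h(a) = C1/cos(a)^(6/7)


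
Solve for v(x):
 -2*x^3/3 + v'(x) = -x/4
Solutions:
 v(x) = C1 + x^4/6 - x^2/8


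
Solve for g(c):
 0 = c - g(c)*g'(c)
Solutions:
 g(c) = -sqrt(C1 + c^2)
 g(c) = sqrt(C1 + c^2)


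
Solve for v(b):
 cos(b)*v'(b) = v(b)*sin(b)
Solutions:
 v(b) = C1/cos(b)


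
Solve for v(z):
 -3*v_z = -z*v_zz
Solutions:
 v(z) = C1 + C2*z^4


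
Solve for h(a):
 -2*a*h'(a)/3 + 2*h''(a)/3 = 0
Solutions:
 h(a) = C1 + C2*erfi(sqrt(2)*a/2)


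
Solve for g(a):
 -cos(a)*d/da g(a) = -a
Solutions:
 g(a) = C1 + Integral(a/cos(a), a)


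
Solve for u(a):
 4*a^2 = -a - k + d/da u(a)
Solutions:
 u(a) = C1 + 4*a^3/3 + a^2/2 + a*k


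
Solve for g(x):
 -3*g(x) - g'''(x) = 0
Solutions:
 g(x) = C3*exp(-3^(1/3)*x) + (C1*sin(3^(5/6)*x/2) + C2*cos(3^(5/6)*x/2))*exp(3^(1/3)*x/2)


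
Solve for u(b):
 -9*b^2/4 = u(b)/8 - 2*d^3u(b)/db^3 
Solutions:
 u(b) = C3*exp(2^(2/3)*b/4) - 18*b^2 + (C1*sin(2^(2/3)*sqrt(3)*b/8) + C2*cos(2^(2/3)*sqrt(3)*b/8))*exp(-2^(2/3)*b/8)


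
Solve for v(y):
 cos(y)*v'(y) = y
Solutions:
 v(y) = C1 + Integral(y/cos(y), y)


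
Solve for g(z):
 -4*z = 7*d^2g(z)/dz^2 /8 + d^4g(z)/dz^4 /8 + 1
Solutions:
 g(z) = C1 + C2*z + C3*sin(sqrt(7)*z) + C4*cos(sqrt(7)*z) - 16*z^3/21 - 4*z^2/7


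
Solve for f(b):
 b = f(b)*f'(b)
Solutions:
 f(b) = -sqrt(C1 + b^2)
 f(b) = sqrt(C1 + b^2)


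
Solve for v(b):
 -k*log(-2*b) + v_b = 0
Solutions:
 v(b) = C1 + b*k*log(-b) + b*k*(-1 + log(2))


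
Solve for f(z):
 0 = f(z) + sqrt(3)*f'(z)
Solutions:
 f(z) = C1*exp(-sqrt(3)*z/3)


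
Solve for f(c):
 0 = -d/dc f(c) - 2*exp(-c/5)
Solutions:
 f(c) = C1 + 10*exp(-c/5)


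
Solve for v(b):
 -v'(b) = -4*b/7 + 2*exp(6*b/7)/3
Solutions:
 v(b) = C1 + 2*b^2/7 - 7*exp(6*b/7)/9


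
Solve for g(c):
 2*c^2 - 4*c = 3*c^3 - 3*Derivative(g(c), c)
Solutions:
 g(c) = C1 + c^4/4 - 2*c^3/9 + 2*c^2/3


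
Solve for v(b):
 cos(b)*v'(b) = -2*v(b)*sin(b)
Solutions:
 v(b) = C1*cos(b)^2


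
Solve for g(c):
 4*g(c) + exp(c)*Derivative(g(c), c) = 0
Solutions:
 g(c) = C1*exp(4*exp(-c))


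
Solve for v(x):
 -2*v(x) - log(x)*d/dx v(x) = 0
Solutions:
 v(x) = C1*exp(-2*li(x))


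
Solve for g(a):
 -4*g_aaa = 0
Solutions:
 g(a) = C1 + C2*a + C3*a^2


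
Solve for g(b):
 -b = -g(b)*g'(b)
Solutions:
 g(b) = -sqrt(C1 + b^2)
 g(b) = sqrt(C1 + b^2)


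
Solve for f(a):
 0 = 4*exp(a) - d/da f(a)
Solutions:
 f(a) = C1 + 4*exp(a)


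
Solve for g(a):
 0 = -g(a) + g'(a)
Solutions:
 g(a) = C1*exp(a)


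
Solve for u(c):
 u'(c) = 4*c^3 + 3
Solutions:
 u(c) = C1 + c^4 + 3*c


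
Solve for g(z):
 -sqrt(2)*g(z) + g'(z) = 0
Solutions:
 g(z) = C1*exp(sqrt(2)*z)


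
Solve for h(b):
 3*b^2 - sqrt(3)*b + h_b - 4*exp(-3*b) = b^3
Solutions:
 h(b) = C1 + b^4/4 - b^3 + sqrt(3)*b^2/2 - 4*exp(-3*b)/3


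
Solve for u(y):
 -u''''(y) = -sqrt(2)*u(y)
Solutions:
 u(y) = C1*exp(-2^(1/8)*y) + C2*exp(2^(1/8)*y) + C3*sin(2^(1/8)*y) + C4*cos(2^(1/8)*y)


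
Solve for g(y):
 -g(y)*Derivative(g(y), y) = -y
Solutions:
 g(y) = -sqrt(C1 + y^2)
 g(y) = sqrt(C1 + y^2)


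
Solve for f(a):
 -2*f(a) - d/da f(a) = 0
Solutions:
 f(a) = C1*exp(-2*a)


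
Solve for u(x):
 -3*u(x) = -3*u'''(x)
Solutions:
 u(x) = C3*exp(x) + (C1*sin(sqrt(3)*x/2) + C2*cos(sqrt(3)*x/2))*exp(-x/2)


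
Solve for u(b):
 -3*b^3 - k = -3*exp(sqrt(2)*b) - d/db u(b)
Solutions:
 u(b) = C1 + 3*b^4/4 + b*k - 3*sqrt(2)*exp(sqrt(2)*b)/2


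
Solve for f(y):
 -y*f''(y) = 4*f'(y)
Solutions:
 f(y) = C1 + C2/y^3


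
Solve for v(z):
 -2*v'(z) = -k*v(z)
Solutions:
 v(z) = C1*exp(k*z/2)


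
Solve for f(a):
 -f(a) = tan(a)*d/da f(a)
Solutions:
 f(a) = C1/sin(a)


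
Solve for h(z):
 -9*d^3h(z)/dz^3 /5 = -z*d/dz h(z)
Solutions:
 h(z) = C1 + Integral(C2*airyai(15^(1/3)*z/3) + C3*airybi(15^(1/3)*z/3), z)


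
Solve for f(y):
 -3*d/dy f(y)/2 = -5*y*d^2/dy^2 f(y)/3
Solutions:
 f(y) = C1 + C2*y^(19/10)


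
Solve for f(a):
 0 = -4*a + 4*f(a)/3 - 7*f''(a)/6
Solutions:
 f(a) = C1*exp(-2*sqrt(14)*a/7) + C2*exp(2*sqrt(14)*a/7) + 3*a


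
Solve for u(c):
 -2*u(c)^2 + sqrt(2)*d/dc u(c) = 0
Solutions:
 u(c) = -1/(C1 + sqrt(2)*c)


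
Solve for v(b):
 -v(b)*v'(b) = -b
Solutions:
 v(b) = -sqrt(C1 + b^2)
 v(b) = sqrt(C1 + b^2)


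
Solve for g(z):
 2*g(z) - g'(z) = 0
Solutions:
 g(z) = C1*exp(2*z)


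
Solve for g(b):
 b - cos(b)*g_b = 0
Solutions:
 g(b) = C1 + Integral(b/cos(b), b)


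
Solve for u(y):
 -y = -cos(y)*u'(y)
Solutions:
 u(y) = C1 + Integral(y/cos(y), y)


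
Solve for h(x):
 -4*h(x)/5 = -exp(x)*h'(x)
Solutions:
 h(x) = C1*exp(-4*exp(-x)/5)


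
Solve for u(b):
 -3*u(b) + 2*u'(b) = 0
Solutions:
 u(b) = C1*exp(3*b/2)


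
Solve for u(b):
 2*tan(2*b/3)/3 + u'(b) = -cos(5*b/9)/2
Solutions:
 u(b) = C1 + log(cos(2*b/3)) - 9*sin(5*b/9)/10


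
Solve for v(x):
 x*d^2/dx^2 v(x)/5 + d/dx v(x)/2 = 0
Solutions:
 v(x) = C1 + C2/x^(3/2)


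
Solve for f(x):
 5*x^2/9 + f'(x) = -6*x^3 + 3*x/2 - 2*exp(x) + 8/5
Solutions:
 f(x) = C1 - 3*x^4/2 - 5*x^3/27 + 3*x^2/4 + 8*x/5 - 2*exp(x)


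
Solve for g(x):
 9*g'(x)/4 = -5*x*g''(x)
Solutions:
 g(x) = C1 + C2*x^(11/20)


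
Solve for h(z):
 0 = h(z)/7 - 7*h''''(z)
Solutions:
 h(z) = C1*exp(-sqrt(7)*z/7) + C2*exp(sqrt(7)*z/7) + C3*sin(sqrt(7)*z/7) + C4*cos(sqrt(7)*z/7)


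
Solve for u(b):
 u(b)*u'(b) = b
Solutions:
 u(b) = -sqrt(C1 + b^2)
 u(b) = sqrt(C1 + b^2)


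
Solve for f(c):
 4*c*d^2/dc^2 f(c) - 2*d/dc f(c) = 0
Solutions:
 f(c) = C1 + C2*c^(3/2)


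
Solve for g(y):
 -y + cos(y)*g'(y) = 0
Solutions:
 g(y) = C1 + Integral(y/cos(y), y)


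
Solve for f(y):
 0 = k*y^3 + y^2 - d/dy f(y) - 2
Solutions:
 f(y) = C1 + k*y^4/4 + y^3/3 - 2*y


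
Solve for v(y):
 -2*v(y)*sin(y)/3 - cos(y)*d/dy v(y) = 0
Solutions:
 v(y) = C1*cos(y)^(2/3)


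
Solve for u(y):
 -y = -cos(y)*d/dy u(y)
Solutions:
 u(y) = C1 + Integral(y/cos(y), y)


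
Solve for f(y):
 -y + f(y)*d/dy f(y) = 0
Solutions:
 f(y) = -sqrt(C1 + y^2)
 f(y) = sqrt(C1 + y^2)


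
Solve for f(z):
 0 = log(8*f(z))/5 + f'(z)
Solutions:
 5*Integral(1/(log(_y) + 3*log(2)), (_y, f(z))) = C1 - z


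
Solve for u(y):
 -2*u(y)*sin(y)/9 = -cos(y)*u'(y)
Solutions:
 u(y) = C1/cos(y)^(2/9)


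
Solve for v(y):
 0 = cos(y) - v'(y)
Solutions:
 v(y) = C1 + sin(y)


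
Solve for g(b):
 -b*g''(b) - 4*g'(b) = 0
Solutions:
 g(b) = C1 + C2/b^3


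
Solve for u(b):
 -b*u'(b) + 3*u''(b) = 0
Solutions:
 u(b) = C1 + C2*erfi(sqrt(6)*b/6)


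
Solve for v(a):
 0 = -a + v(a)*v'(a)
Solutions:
 v(a) = -sqrt(C1 + a^2)
 v(a) = sqrt(C1 + a^2)


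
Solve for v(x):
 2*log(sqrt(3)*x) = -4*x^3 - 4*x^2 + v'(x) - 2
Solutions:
 v(x) = C1 + x^4 + 4*x^3/3 + 2*x*log(x) + x*log(3)


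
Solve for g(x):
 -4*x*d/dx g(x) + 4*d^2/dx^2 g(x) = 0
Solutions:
 g(x) = C1 + C2*erfi(sqrt(2)*x/2)


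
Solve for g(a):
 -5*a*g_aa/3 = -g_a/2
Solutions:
 g(a) = C1 + C2*a^(13/10)


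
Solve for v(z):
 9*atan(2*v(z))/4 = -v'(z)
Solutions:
 Integral(1/atan(2*_y), (_y, v(z))) = C1 - 9*z/4


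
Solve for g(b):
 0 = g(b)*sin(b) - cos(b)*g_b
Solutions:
 g(b) = C1/cos(b)


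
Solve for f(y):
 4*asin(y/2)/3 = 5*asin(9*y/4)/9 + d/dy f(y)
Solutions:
 f(y) = C1 + 4*y*asin(y/2)/3 - 5*y*asin(9*y/4)/9 + 4*sqrt(4 - y^2)/3 - 5*sqrt(16 - 81*y^2)/81


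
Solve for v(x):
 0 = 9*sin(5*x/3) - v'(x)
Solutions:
 v(x) = C1 - 27*cos(5*x/3)/5


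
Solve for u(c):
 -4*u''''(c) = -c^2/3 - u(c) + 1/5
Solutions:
 u(c) = C1*exp(-sqrt(2)*c/2) + C2*exp(sqrt(2)*c/2) + C3*sin(sqrt(2)*c/2) + C4*cos(sqrt(2)*c/2) - c^2/3 + 1/5


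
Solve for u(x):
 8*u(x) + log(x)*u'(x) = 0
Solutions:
 u(x) = C1*exp(-8*li(x))


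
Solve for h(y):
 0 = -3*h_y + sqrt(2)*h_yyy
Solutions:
 h(y) = C1 + C2*exp(-2^(3/4)*sqrt(3)*y/2) + C3*exp(2^(3/4)*sqrt(3)*y/2)


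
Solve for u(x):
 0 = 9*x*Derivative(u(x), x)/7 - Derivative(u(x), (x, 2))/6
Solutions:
 u(x) = C1 + C2*erfi(3*sqrt(21)*x/7)


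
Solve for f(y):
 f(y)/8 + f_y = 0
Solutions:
 f(y) = C1*exp(-y/8)


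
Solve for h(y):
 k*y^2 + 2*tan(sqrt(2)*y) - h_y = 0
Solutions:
 h(y) = C1 + k*y^3/3 - sqrt(2)*log(cos(sqrt(2)*y))


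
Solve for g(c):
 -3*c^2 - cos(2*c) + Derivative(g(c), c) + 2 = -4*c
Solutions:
 g(c) = C1 + c^3 - 2*c^2 - 2*c + sin(2*c)/2


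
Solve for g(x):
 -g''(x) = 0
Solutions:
 g(x) = C1 + C2*x


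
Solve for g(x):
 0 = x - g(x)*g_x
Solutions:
 g(x) = -sqrt(C1 + x^2)
 g(x) = sqrt(C1 + x^2)


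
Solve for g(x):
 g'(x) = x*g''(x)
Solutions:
 g(x) = C1 + C2*x^2


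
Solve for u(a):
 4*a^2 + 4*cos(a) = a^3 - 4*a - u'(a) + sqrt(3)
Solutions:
 u(a) = C1 + a^4/4 - 4*a^3/3 - 2*a^2 + sqrt(3)*a - 4*sin(a)


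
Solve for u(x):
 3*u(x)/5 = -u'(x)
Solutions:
 u(x) = C1*exp(-3*x/5)


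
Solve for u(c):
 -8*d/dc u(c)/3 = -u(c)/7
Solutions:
 u(c) = C1*exp(3*c/56)


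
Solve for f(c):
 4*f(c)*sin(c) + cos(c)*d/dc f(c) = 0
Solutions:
 f(c) = C1*cos(c)^4


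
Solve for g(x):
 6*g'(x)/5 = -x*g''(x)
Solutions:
 g(x) = C1 + C2/x^(1/5)


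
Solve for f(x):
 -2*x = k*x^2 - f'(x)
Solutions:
 f(x) = C1 + k*x^3/3 + x^2


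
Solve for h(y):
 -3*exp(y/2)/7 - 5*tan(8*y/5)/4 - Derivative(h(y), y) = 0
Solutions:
 h(y) = C1 - 6*exp(y/2)/7 + 25*log(cos(8*y/5))/32


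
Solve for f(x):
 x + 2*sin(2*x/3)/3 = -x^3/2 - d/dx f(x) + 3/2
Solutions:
 f(x) = C1 - x^4/8 - x^2/2 + 3*x/2 + cos(2*x/3)


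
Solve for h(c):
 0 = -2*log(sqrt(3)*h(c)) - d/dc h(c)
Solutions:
 Integral(1/(2*log(_y) + log(3)), (_y, h(c))) = C1 - c


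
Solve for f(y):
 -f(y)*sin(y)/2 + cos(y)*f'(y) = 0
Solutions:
 f(y) = C1/sqrt(cos(y))


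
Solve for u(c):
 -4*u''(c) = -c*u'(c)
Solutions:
 u(c) = C1 + C2*erfi(sqrt(2)*c/4)


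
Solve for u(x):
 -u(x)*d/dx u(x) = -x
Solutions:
 u(x) = -sqrt(C1 + x^2)
 u(x) = sqrt(C1 + x^2)


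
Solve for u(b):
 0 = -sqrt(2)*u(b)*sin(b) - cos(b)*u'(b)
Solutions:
 u(b) = C1*cos(b)^(sqrt(2))


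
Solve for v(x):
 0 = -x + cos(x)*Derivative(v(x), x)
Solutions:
 v(x) = C1 + Integral(x/cos(x), x)


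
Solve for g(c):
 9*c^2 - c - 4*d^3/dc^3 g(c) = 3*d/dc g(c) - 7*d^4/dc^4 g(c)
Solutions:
 g(c) = C1 + C4*exp(c) + c^3 - c^2/6 - 8*c + (C2*sin(5*sqrt(3)*c/14) + C3*cos(5*sqrt(3)*c/14))*exp(-3*c/14)


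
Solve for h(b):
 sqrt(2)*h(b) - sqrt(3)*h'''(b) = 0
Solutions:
 h(b) = C3*exp(2^(1/6)*3^(5/6)*b/3) + (C1*sin(2^(1/6)*3^(1/3)*b/2) + C2*cos(2^(1/6)*3^(1/3)*b/2))*exp(-2^(1/6)*3^(5/6)*b/6)


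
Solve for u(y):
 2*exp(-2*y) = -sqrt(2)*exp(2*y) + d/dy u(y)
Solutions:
 u(y) = C1 + sqrt(2)*exp(2*y)/2 - exp(-2*y)


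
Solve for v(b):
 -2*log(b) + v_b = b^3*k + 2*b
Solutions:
 v(b) = C1 + b^4*k/4 + b^2 + 2*b*log(b) - 2*b


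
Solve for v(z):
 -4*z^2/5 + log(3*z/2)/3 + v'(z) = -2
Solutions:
 v(z) = C1 + 4*z^3/15 - z*log(z)/3 - 5*z/3 - z*log(3)/3 + z*log(2)/3


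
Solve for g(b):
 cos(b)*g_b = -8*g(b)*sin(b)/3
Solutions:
 g(b) = C1*cos(b)^(8/3)


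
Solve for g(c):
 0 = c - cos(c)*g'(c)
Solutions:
 g(c) = C1 + Integral(c/cos(c), c)


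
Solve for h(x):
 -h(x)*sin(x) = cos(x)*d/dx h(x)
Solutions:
 h(x) = C1*cos(x)


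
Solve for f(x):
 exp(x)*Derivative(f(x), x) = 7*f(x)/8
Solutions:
 f(x) = C1*exp(-7*exp(-x)/8)


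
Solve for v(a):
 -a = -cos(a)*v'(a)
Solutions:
 v(a) = C1 + Integral(a/cos(a), a)


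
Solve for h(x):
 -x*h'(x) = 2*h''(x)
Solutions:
 h(x) = C1 + C2*erf(x/2)


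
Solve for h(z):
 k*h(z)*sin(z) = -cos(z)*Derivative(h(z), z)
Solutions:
 h(z) = C1*exp(k*log(cos(z)))


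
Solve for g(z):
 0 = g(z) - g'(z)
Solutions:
 g(z) = C1*exp(z)


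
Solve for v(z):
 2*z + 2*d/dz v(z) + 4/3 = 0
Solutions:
 v(z) = C1 - z^2/2 - 2*z/3


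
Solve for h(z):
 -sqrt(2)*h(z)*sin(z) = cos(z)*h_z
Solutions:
 h(z) = C1*cos(z)^(sqrt(2))


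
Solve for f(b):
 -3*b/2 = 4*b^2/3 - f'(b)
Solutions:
 f(b) = C1 + 4*b^3/9 + 3*b^2/4


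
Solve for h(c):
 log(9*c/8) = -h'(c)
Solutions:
 h(c) = C1 - c*log(c) + c*log(8/9) + c


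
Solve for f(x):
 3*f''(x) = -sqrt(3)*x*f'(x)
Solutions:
 f(x) = C1 + C2*erf(sqrt(2)*3^(3/4)*x/6)


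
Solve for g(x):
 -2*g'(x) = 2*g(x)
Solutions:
 g(x) = C1*exp(-x)


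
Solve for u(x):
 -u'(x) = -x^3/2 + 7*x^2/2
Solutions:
 u(x) = C1 + x^4/8 - 7*x^3/6


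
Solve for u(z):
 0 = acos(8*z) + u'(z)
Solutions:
 u(z) = C1 - z*acos(8*z) + sqrt(1 - 64*z^2)/8


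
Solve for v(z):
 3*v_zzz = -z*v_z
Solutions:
 v(z) = C1 + Integral(C2*airyai(-3^(2/3)*z/3) + C3*airybi(-3^(2/3)*z/3), z)


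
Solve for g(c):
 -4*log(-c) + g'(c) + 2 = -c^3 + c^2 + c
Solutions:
 g(c) = C1 - c^4/4 + c^3/3 + c^2/2 + 4*c*log(-c) - 6*c


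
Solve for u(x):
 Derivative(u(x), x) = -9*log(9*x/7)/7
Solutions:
 u(x) = C1 - 9*x*log(x)/7 - 18*x*log(3)/7 + 9*x/7 + 9*x*log(7)/7


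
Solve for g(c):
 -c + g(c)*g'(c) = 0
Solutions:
 g(c) = -sqrt(C1 + c^2)
 g(c) = sqrt(C1 + c^2)


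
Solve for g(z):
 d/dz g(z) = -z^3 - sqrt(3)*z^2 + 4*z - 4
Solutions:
 g(z) = C1 - z^4/4 - sqrt(3)*z^3/3 + 2*z^2 - 4*z


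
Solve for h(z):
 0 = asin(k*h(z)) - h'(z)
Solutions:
 Integral(1/asin(_y*k), (_y, h(z))) = C1 + z


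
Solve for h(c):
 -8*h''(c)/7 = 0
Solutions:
 h(c) = C1 + C2*c


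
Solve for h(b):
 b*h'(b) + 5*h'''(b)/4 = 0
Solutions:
 h(b) = C1 + Integral(C2*airyai(-10^(2/3)*b/5) + C3*airybi(-10^(2/3)*b/5), b)


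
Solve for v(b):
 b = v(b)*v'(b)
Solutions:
 v(b) = -sqrt(C1 + b^2)
 v(b) = sqrt(C1 + b^2)


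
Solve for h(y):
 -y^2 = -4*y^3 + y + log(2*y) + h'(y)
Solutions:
 h(y) = C1 + y^4 - y^3/3 - y^2/2 - y*log(y) - y*log(2) + y


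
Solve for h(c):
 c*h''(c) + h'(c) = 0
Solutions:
 h(c) = C1 + C2*log(c)


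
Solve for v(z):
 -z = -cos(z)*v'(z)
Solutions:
 v(z) = C1 + Integral(z/cos(z), z)


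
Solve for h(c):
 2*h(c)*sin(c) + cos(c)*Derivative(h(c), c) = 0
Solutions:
 h(c) = C1*cos(c)^2


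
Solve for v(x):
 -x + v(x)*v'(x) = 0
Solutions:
 v(x) = -sqrt(C1 + x^2)
 v(x) = sqrt(C1 + x^2)


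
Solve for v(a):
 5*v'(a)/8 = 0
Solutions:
 v(a) = C1


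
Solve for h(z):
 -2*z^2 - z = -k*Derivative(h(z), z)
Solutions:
 h(z) = C1 + 2*z^3/(3*k) + z^2/(2*k)


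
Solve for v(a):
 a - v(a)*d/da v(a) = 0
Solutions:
 v(a) = -sqrt(C1 + a^2)
 v(a) = sqrt(C1 + a^2)


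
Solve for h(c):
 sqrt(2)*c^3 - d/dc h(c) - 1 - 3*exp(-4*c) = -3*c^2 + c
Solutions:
 h(c) = C1 + sqrt(2)*c^4/4 + c^3 - c^2/2 - c + 3*exp(-4*c)/4


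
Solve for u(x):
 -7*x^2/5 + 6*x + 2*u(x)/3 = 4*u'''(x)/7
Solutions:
 u(x) = C3*exp(6^(2/3)*7^(1/3)*x/6) + 21*x^2/10 - 9*x + (C1*sin(2^(2/3)*3^(1/6)*7^(1/3)*x/4) + C2*cos(2^(2/3)*3^(1/6)*7^(1/3)*x/4))*exp(-6^(2/3)*7^(1/3)*x/12)


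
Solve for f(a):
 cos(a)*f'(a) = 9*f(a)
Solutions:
 f(a) = C1*sqrt(sin(a) + 1)*(sin(a)^4 + 4*sin(a)^3 + 6*sin(a)^2 + 4*sin(a) + 1)/(sqrt(sin(a) - 1)*(sin(a)^4 - 4*sin(a)^3 + 6*sin(a)^2 - 4*sin(a) + 1))


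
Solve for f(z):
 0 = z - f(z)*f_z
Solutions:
 f(z) = -sqrt(C1 + z^2)
 f(z) = sqrt(C1 + z^2)


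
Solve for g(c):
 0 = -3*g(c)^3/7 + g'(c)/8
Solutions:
 g(c) = -sqrt(14)*sqrt(-1/(C1 + 24*c))/2
 g(c) = sqrt(14)*sqrt(-1/(C1 + 24*c))/2


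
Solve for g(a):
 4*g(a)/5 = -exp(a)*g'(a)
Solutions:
 g(a) = C1*exp(4*exp(-a)/5)


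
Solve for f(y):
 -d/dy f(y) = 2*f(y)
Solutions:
 f(y) = C1*exp(-2*y)


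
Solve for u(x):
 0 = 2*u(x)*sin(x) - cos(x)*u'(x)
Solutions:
 u(x) = C1/cos(x)^2


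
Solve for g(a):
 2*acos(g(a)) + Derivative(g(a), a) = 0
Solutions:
 Integral(1/acos(_y), (_y, g(a))) = C1 - 2*a


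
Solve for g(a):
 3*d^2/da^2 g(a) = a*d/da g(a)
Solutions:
 g(a) = C1 + C2*erfi(sqrt(6)*a/6)


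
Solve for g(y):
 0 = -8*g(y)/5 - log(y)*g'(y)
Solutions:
 g(y) = C1*exp(-8*li(y)/5)


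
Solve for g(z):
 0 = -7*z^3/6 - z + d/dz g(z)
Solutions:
 g(z) = C1 + 7*z^4/24 + z^2/2


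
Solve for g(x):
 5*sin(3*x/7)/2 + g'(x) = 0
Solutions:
 g(x) = C1 + 35*cos(3*x/7)/6


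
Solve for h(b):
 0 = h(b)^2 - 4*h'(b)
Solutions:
 h(b) = -4/(C1 + b)


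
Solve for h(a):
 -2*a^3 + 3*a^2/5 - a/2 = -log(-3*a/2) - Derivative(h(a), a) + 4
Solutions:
 h(a) = C1 + a^4/2 - a^3/5 + a^2/4 - a*log(-a) + a*(-log(3) + log(2) + 5)


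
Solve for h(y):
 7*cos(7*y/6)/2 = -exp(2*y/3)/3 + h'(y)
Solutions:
 h(y) = C1 + exp(2*y/3)/2 + 3*sin(7*y/6)


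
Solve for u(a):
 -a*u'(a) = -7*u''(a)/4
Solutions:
 u(a) = C1 + C2*erfi(sqrt(14)*a/7)


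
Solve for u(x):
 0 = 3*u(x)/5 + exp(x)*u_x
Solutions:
 u(x) = C1*exp(3*exp(-x)/5)


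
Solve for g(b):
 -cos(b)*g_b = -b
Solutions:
 g(b) = C1 + Integral(b/cos(b), b)


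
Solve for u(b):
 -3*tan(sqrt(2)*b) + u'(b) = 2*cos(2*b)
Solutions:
 u(b) = C1 - 3*sqrt(2)*log(cos(sqrt(2)*b))/2 + sin(2*b)


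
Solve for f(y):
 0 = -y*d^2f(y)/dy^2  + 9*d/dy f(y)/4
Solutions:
 f(y) = C1 + C2*y^(13/4)


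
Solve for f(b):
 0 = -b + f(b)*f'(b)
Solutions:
 f(b) = -sqrt(C1 + b^2)
 f(b) = sqrt(C1 + b^2)


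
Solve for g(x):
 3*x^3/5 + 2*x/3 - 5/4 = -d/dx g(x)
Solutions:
 g(x) = C1 - 3*x^4/20 - x^2/3 + 5*x/4


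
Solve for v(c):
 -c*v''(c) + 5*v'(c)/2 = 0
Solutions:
 v(c) = C1 + C2*c^(7/2)


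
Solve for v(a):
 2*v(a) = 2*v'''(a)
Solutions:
 v(a) = C3*exp(a) + (C1*sin(sqrt(3)*a/2) + C2*cos(sqrt(3)*a/2))*exp(-a/2)


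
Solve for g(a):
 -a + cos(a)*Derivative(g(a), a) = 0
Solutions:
 g(a) = C1 + Integral(a/cos(a), a)


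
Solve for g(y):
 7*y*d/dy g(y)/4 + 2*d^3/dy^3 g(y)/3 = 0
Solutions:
 g(y) = C1 + Integral(C2*airyai(-21^(1/3)*y/2) + C3*airybi(-21^(1/3)*y/2), y)


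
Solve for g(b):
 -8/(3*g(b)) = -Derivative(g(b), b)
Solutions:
 g(b) = -sqrt(C1 + 48*b)/3
 g(b) = sqrt(C1 + 48*b)/3


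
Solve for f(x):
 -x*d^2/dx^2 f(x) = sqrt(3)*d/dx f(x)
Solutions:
 f(x) = C1 + C2*x^(1 - sqrt(3))


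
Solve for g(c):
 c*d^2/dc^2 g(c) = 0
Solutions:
 g(c) = C1 + C2*c


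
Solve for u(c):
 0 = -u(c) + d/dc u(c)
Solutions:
 u(c) = C1*exp(c)


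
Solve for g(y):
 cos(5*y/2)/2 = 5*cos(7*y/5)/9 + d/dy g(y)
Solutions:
 g(y) = C1 - 25*sin(7*y/5)/63 + sin(5*y/2)/5


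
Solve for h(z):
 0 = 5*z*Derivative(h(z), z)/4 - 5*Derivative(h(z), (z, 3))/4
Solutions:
 h(z) = C1 + Integral(C2*airyai(z) + C3*airybi(z), z)


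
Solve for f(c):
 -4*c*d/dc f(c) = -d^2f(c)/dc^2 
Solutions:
 f(c) = C1 + C2*erfi(sqrt(2)*c)


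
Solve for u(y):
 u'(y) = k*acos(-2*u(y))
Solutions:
 Integral(1/acos(-2*_y), (_y, u(y))) = C1 + k*y


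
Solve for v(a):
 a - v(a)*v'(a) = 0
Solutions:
 v(a) = -sqrt(C1 + a^2)
 v(a) = sqrt(C1 + a^2)


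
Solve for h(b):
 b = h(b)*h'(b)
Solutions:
 h(b) = -sqrt(C1 + b^2)
 h(b) = sqrt(C1 + b^2)


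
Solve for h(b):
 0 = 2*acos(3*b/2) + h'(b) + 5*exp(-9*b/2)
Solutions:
 h(b) = C1 - 2*b*acos(3*b/2) + 2*sqrt(4 - 9*b^2)/3 + 10*exp(-9*b/2)/9


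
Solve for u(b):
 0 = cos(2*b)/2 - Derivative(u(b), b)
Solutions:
 u(b) = C1 + sin(2*b)/4


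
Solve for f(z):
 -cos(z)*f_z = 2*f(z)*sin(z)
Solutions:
 f(z) = C1*cos(z)^2


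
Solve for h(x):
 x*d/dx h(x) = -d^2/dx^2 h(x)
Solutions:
 h(x) = C1 + C2*erf(sqrt(2)*x/2)


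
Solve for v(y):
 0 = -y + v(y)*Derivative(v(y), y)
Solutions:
 v(y) = -sqrt(C1 + y^2)
 v(y) = sqrt(C1 + y^2)


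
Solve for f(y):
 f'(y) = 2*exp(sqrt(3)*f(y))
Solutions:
 f(y) = sqrt(3)*(2*log(-1/(C1 + 2*y)) - log(3))/6


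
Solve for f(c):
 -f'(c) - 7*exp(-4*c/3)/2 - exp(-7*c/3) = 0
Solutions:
 f(c) = C1 + 21*exp(-4*c/3)/8 + 3*exp(-7*c/3)/7


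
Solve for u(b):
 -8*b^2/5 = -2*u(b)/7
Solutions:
 u(b) = 28*b^2/5


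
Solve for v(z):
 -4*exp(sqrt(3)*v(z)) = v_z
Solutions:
 v(z) = sqrt(3)*(2*log(1/(C1 + 4*z)) - log(3))/6


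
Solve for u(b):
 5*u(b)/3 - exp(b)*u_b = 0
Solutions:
 u(b) = C1*exp(-5*exp(-b)/3)


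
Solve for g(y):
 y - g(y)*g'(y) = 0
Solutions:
 g(y) = -sqrt(C1 + y^2)
 g(y) = sqrt(C1 + y^2)


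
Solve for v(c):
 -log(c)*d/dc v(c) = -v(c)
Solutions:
 v(c) = C1*exp(li(c))


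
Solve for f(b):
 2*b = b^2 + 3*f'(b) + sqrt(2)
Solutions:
 f(b) = C1 - b^3/9 + b^2/3 - sqrt(2)*b/3


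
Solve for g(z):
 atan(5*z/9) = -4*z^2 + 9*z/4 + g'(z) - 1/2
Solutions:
 g(z) = C1 + 4*z^3/3 - 9*z^2/8 + z*atan(5*z/9) + z/2 - 9*log(25*z^2 + 81)/10


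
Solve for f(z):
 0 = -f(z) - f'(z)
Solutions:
 f(z) = C1*exp(-z)


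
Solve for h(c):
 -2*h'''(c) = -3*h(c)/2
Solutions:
 h(c) = C3*exp(6^(1/3)*c/2) + (C1*sin(2^(1/3)*3^(5/6)*c/4) + C2*cos(2^(1/3)*3^(5/6)*c/4))*exp(-6^(1/3)*c/4)


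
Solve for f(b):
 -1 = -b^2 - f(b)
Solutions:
 f(b) = 1 - b^2


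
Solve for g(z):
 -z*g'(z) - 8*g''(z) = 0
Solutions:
 g(z) = C1 + C2*erf(z/4)


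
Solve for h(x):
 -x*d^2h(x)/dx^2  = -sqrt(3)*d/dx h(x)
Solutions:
 h(x) = C1 + C2*x^(1 + sqrt(3))


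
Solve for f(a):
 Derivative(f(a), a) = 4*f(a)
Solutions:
 f(a) = C1*exp(4*a)


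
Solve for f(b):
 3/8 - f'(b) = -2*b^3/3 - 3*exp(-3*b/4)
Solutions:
 f(b) = C1 + b^4/6 + 3*b/8 - 4*exp(-3*b/4)


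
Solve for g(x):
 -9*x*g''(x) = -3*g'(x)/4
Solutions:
 g(x) = C1 + C2*x^(13/12)


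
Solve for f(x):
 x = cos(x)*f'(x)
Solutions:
 f(x) = C1 + Integral(x/cos(x), x)


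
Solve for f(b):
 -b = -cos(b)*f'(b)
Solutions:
 f(b) = C1 + Integral(b/cos(b), b)


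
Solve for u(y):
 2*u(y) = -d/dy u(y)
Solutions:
 u(y) = C1*exp(-2*y)


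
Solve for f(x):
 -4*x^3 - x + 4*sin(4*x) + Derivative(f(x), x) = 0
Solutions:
 f(x) = C1 + x^4 + x^2/2 + cos(4*x)


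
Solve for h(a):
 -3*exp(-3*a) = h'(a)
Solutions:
 h(a) = C1 + exp(-3*a)


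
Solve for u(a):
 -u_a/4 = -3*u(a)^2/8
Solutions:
 u(a) = -2/(C1 + 3*a)


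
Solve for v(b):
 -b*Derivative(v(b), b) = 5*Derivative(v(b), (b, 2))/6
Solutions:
 v(b) = C1 + C2*erf(sqrt(15)*b/5)


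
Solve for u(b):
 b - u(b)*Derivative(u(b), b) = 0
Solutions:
 u(b) = -sqrt(C1 + b^2)
 u(b) = sqrt(C1 + b^2)


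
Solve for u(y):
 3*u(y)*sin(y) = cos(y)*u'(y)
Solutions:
 u(y) = C1/cos(y)^3


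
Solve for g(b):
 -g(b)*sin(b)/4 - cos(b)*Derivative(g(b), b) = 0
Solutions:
 g(b) = C1*cos(b)^(1/4)


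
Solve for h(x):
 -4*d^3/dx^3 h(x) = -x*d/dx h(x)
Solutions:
 h(x) = C1 + Integral(C2*airyai(2^(1/3)*x/2) + C3*airybi(2^(1/3)*x/2), x)


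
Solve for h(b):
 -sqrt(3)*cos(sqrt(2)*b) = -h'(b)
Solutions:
 h(b) = C1 + sqrt(6)*sin(sqrt(2)*b)/2


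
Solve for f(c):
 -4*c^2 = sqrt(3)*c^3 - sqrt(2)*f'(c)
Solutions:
 f(c) = C1 + sqrt(6)*c^4/8 + 2*sqrt(2)*c^3/3


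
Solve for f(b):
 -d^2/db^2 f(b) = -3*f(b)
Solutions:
 f(b) = C1*exp(-sqrt(3)*b) + C2*exp(sqrt(3)*b)


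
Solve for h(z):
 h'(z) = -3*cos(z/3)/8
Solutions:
 h(z) = C1 - 9*sin(z/3)/8


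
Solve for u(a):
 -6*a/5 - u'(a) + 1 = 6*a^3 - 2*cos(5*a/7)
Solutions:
 u(a) = C1 - 3*a^4/2 - 3*a^2/5 + a + 14*sin(5*a/7)/5


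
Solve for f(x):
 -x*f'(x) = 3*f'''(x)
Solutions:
 f(x) = C1 + Integral(C2*airyai(-3^(2/3)*x/3) + C3*airybi(-3^(2/3)*x/3), x)


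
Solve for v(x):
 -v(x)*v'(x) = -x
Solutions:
 v(x) = -sqrt(C1 + x^2)
 v(x) = sqrt(C1 + x^2)


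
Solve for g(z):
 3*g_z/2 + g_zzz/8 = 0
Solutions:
 g(z) = C1 + C2*sin(2*sqrt(3)*z) + C3*cos(2*sqrt(3)*z)


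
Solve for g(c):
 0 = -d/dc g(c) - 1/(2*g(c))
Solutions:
 g(c) = -sqrt(C1 - c)
 g(c) = sqrt(C1 - c)


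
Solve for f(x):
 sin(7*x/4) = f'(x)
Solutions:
 f(x) = C1 - 4*cos(7*x/4)/7


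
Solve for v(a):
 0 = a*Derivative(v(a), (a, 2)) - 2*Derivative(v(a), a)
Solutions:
 v(a) = C1 + C2*a^3


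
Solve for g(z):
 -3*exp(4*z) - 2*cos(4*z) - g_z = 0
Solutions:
 g(z) = C1 - 3*exp(4*z)/4 - sin(4*z)/2


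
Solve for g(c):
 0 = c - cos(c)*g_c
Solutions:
 g(c) = C1 + Integral(c/cos(c), c)


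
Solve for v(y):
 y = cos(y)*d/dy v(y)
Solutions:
 v(y) = C1 + Integral(y/cos(y), y)


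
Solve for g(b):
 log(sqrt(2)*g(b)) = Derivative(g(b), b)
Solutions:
 -2*Integral(1/(2*log(_y) + log(2)), (_y, g(b))) = C1 - b


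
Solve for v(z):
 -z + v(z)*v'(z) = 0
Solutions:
 v(z) = -sqrt(C1 + z^2)
 v(z) = sqrt(C1 + z^2)


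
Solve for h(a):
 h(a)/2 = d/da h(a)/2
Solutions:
 h(a) = C1*exp(a)


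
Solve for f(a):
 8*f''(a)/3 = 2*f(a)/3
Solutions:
 f(a) = C1*exp(-a/2) + C2*exp(a/2)


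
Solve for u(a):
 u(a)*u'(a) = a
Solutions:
 u(a) = -sqrt(C1 + a^2)
 u(a) = sqrt(C1 + a^2)


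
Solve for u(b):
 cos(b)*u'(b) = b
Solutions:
 u(b) = C1 + Integral(b/cos(b), b)


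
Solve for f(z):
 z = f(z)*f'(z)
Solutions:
 f(z) = -sqrt(C1 + z^2)
 f(z) = sqrt(C1 + z^2)


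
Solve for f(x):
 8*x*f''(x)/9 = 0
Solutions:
 f(x) = C1 + C2*x


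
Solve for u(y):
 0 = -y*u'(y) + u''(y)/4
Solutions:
 u(y) = C1 + C2*erfi(sqrt(2)*y)


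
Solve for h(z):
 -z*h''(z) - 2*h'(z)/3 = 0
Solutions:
 h(z) = C1 + C2*z^(1/3)


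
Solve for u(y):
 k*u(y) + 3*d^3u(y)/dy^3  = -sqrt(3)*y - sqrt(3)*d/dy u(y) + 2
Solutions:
 u(y) = C1*exp(2^(1/3)*y*(-2^(1/3)*(9*k + sqrt(3)*sqrt(27*k^2 + 4*sqrt(3)))^(1/3) + 2*sqrt(3)/(9*k + sqrt(3)*sqrt(27*k^2 + 4*sqrt(3)))^(1/3))/6) + C2*exp(2^(1/3)*y*(2^(1/3)*(9*k + sqrt(3)*sqrt(27*k^2 + 4*sqrt(3)))^(1/3) - 2^(1/3)*sqrt(3)*I*(9*k + sqrt(3)*sqrt(27*k^2 + 4*sqrt(3)))^(1/3) + 8*sqrt(3)/((-1 + sqrt(3)*I)*(9*k + sqrt(3)*sqrt(27*k^2 + 4*sqrt(3)))^(1/3)))/12) + C3*exp(2^(1/3)*y*(2^(1/3)*(9*k + sqrt(3)*sqrt(27*k^2 + 4*sqrt(3)))^(1/3) + 2^(1/3)*sqrt(3)*I*(9*k + sqrt(3)*sqrt(27*k^2 + 4*sqrt(3)))^(1/3) - 8*sqrt(3)/((1 + sqrt(3)*I)*(9*k + sqrt(3)*sqrt(27*k^2 + 4*sqrt(3)))^(1/3)))/12) - sqrt(3)*y/k + 2/k + 3/k^2


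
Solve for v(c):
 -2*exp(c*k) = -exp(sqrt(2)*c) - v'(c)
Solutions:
 v(c) = C1 - sqrt(2)*exp(sqrt(2)*c)/2 + 2*exp(c*k)/k


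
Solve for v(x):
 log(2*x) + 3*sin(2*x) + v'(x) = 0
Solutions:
 v(x) = C1 - x*log(x) - x*log(2) + x + 3*cos(2*x)/2


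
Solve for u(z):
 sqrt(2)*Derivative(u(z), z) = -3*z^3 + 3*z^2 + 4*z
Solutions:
 u(z) = C1 - 3*sqrt(2)*z^4/8 + sqrt(2)*z^3/2 + sqrt(2)*z^2


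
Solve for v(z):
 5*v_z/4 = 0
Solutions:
 v(z) = C1


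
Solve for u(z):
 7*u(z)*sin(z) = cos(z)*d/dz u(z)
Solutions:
 u(z) = C1/cos(z)^7


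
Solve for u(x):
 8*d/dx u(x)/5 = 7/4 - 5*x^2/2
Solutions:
 u(x) = C1 - 25*x^3/48 + 35*x/32


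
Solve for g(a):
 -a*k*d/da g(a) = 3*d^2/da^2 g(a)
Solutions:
 g(a) = Piecewise((-sqrt(6)*sqrt(pi)*C1*erf(sqrt(6)*a*sqrt(k)/6)/(2*sqrt(k)) - C2, (k > 0) | (k < 0)), (-C1*a - C2, True))


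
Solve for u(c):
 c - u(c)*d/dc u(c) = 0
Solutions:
 u(c) = -sqrt(C1 + c^2)
 u(c) = sqrt(C1 + c^2)


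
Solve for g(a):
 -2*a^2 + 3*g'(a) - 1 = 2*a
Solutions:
 g(a) = C1 + 2*a^3/9 + a^2/3 + a/3


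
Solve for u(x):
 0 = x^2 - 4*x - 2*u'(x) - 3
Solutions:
 u(x) = C1 + x^3/6 - x^2 - 3*x/2


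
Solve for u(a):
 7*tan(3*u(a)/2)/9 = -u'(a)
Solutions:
 u(a) = -2*asin(C1*exp(-7*a/6))/3 + 2*pi/3
 u(a) = 2*asin(C1*exp(-7*a/6))/3


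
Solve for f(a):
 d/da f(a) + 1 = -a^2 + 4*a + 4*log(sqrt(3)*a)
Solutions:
 f(a) = C1 - a^3/3 + 2*a^2 + 4*a*log(a) - 5*a + a*log(9)


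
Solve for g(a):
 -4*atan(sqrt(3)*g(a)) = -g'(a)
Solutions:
 Integral(1/atan(sqrt(3)*_y), (_y, g(a))) = C1 + 4*a


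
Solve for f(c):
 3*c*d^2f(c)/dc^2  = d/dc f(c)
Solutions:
 f(c) = C1 + C2*c^(4/3)


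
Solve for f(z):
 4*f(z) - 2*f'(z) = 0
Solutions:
 f(z) = C1*exp(2*z)


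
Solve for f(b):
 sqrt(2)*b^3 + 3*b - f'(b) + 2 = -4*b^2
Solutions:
 f(b) = C1 + sqrt(2)*b^4/4 + 4*b^3/3 + 3*b^2/2 + 2*b


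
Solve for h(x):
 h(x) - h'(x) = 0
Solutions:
 h(x) = C1*exp(x)


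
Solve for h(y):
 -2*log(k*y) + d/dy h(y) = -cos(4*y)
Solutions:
 h(y) = C1 + 2*y*log(k*y) - 2*y - sin(4*y)/4


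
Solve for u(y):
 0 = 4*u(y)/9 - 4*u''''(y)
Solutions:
 u(y) = C1*exp(-sqrt(3)*y/3) + C2*exp(sqrt(3)*y/3) + C3*sin(sqrt(3)*y/3) + C4*cos(sqrt(3)*y/3)


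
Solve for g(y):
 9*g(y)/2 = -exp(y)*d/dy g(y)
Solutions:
 g(y) = C1*exp(9*exp(-y)/2)


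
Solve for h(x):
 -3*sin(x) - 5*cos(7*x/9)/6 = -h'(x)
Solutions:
 h(x) = C1 + 15*sin(7*x/9)/14 - 3*cos(x)


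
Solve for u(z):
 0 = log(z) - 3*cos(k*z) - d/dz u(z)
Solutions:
 u(z) = C1 + z*log(z) - z - 3*Piecewise((sin(k*z)/k, Ne(k, 0)), (z, True))


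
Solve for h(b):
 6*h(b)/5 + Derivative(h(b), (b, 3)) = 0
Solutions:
 h(b) = C3*exp(-5^(2/3)*6^(1/3)*b/5) + (C1*sin(2^(1/3)*3^(5/6)*5^(2/3)*b/10) + C2*cos(2^(1/3)*3^(5/6)*5^(2/3)*b/10))*exp(5^(2/3)*6^(1/3)*b/10)


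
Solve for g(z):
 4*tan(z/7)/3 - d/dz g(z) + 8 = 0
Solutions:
 g(z) = C1 + 8*z - 28*log(cos(z/7))/3


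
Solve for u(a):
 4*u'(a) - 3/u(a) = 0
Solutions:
 u(a) = -sqrt(C1 + 6*a)/2
 u(a) = sqrt(C1 + 6*a)/2


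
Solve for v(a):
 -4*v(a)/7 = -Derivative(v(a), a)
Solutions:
 v(a) = C1*exp(4*a/7)


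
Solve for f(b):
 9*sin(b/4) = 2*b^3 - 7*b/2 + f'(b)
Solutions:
 f(b) = C1 - b^4/2 + 7*b^2/4 - 36*cos(b/4)


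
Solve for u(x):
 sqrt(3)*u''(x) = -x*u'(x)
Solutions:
 u(x) = C1 + C2*erf(sqrt(2)*3^(3/4)*x/6)


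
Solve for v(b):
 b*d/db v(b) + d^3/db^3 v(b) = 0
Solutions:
 v(b) = C1 + Integral(C2*airyai(-b) + C3*airybi(-b), b)


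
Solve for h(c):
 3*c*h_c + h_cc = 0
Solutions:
 h(c) = C1 + C2*erf(sqrt(6)*c/2)


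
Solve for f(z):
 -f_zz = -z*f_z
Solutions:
 f(z) = C1 + C2*erfi(sqrt(2)*z/2)


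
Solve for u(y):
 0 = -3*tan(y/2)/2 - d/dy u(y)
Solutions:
 u(y) = C1 + 3*log(cos(y/2))


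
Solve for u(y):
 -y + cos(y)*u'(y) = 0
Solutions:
 u(y) = C1 + Integral(y/cos(y), y)


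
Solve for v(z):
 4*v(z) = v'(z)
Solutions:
 v(z) = C1*exp(4*z)


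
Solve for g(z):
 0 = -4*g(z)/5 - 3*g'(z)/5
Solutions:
 g(z) = C1*exp(-4*z/3)


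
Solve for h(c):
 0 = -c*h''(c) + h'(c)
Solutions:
 h(c) = C1 + C2*c^2


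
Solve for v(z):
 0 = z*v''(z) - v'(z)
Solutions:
 v(z) = C1 + C2*z^2


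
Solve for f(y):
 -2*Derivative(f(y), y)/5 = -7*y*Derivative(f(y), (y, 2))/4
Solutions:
 f(y) = C1 + C2*y^(43/35)


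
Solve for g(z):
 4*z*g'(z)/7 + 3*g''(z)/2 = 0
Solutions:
 g(z) = C1 + C2*erf(2*sqrt(21)*z/21)


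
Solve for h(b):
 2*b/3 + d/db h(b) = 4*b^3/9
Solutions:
 h(b) = C1 + b^4/9 - b^2/3


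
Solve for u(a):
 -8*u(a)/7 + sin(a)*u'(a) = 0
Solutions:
 u(a) = C1*(cos(a) - 1)^(4/7)/(cos(a) + 1)^(4/7)


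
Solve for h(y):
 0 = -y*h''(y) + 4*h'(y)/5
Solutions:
 h(y) = C1 + C2*y^(9/5)


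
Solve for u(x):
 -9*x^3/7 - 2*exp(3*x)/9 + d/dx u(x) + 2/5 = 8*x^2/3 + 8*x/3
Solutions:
 u(x) = C1 + 9*x^4/28 + 8*x^3/9 + 4*x^2/3 - 2*x/5 + 2*exp(3*x)/27


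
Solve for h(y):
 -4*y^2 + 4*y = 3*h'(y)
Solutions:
 h(y) = C1 - 4*y^3/9 + 2*y^2/3


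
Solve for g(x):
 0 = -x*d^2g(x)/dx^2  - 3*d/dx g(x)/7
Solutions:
 g(x) = C1 + C2*x^(4/7)


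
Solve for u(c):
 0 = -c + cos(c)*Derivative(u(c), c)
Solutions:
 u(c) = C1 + Integral(c/cos(c), c)


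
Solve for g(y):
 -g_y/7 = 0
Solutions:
 g(y) = C1


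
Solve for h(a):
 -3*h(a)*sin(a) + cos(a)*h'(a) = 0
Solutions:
 h(a) = C1/cos(a)^3


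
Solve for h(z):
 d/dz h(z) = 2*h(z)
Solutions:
 h(z) = C1*exp(2*z)


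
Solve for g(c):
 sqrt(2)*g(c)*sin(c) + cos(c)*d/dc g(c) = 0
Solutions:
 g(c) = C1*cos(c)^(sqrt(2))


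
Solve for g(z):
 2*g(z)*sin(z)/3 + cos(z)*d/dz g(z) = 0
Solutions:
 g(z) = C1*cos(z)^(2/3)


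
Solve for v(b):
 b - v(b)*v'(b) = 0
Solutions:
 v(b) = -sqrt(C1 + b^2)
 v(b) = sqrt(C1 + b^2)


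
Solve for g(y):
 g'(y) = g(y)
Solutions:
 g(y) = C1*exp(y)


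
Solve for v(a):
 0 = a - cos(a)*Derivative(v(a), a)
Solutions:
 v(a) = C1 + Integral(a/cos(a), a)


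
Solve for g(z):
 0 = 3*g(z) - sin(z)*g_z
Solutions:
 g(z) = C1*(cos(z) - 1)^(3/2)/(cos(z) + 1)^(3/2)


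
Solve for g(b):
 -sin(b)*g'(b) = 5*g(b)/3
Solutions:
 g(b) = C1*(cos(b) + 1)^(5/6)/(cos(b) - 1)^(5/6)


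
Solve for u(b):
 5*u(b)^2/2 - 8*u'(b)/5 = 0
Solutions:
 u(b) = -16/(C1 + 25*b)


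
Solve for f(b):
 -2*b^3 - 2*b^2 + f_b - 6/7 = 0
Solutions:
 f(b) = C1 + b^4/2 + 2*b^3/3 + 6*b/7


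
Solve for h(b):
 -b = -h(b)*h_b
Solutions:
 h(b) = -sqrt(C1 + b^2)
 h(b) = sqrt(C1 + b^2)


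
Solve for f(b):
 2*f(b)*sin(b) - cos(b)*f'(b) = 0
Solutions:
 f(b) = C1/cos(b)^2


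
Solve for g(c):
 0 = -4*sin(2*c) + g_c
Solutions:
 g(c) = C1 - 2*cos(2*c)


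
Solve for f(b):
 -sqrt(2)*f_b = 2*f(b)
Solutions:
 f(b) = C1*exp(-sqrt(2)*b)


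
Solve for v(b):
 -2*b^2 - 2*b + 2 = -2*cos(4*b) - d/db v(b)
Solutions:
 v(b) = C1 + 2*b^3/3 + b^2 - 2*b - sin(4*b)/2


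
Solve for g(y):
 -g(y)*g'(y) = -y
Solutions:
 g(y) = -sqrt(C1 + y^2)
 g(y) = sqrt(C1 + y^2)


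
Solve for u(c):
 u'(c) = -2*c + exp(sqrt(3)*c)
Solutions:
 u(c) = C1 - c^2 + sqrt(3)*exp(sqrt(3)*c)/3


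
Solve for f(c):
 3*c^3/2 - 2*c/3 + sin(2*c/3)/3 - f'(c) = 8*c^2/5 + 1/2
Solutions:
 f(c) = C1 + 3*c^4/8 - 8*c^3/15 - c^2/3 - c/2 - cos(2*c/3)/2


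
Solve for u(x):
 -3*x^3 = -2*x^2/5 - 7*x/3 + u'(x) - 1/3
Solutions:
 u(x) = C1 - 3*x^4/4 + 2*x^3/15 + 7*x^2/6 + x/3


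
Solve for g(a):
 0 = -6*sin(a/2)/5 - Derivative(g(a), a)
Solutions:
 g(a) = C1 + 12*cos(a/2)/5


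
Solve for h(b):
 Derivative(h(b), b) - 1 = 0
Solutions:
 h(b) = C1 + b


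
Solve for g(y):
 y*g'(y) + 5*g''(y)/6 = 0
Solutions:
 g(y) = C1 + C2*erf(sqrt(15)*y/5)


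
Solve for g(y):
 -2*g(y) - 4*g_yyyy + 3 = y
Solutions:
 g(y) = -y/2 + (C1*sin(2^(1/4)*y/2) + C2*cos(2^(1/4)*y/2))*exp(-2^(1/4)*y/2) + (C3*sin(2^(1/4)*y/2) + C4*cos(2^(1/4)*y/2))*exp(2^(1/4)*y/2) + 3/2


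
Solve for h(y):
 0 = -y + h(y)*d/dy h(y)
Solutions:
 h(y) = -sqrt(C1 + y^2)
 h(y) = sqrt(C1 + y^2)


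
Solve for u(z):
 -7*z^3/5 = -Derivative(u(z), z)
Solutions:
 u(z) = C1 + 7*z^4/20


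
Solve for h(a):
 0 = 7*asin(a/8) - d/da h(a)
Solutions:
 h(a) = C1 + 7*a*asin(a/8) + 7*sqrt(64 - a^2)


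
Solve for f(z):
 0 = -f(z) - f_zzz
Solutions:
 f(z) = C3*exp(-z) + (C1*sin(sqrt(3)*z/2) + C2*cos(sqrt(3)*z/2))*exp(z/2)


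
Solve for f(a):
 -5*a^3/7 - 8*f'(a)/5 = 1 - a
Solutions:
 f(a) = C1 - 25*a^4/224 + 5*a^2/16 - 5*a/8


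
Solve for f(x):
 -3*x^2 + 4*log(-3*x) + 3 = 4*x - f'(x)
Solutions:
 f(x) = C1 + x^3 + 2*x^2 - 4*x*log(-x) + x*(1 - 4*log(3))


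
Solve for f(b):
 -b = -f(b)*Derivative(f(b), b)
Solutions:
 f(b) = -sqrt(C1 + b^2)
 f(b) = sqrt(C1 + b^2)


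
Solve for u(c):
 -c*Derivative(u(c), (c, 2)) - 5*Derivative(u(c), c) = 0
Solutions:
 u(c) = C1 + C2/c^4


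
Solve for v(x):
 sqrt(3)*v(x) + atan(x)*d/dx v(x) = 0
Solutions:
 v(x) = C1*exp(-sqrt(3)*Integral(1/atan(x), x))


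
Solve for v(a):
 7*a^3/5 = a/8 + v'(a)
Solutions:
 v(a) = C1 + 7*a^4/20 - a^2/16


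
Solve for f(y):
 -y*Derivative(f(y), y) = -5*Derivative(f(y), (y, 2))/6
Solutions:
 f(y) = C1 + C2*erfi(sqrt(15)*y/5)


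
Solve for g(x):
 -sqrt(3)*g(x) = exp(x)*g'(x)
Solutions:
 g(x) = C1*exp(sqrt(3)*exp(-x))


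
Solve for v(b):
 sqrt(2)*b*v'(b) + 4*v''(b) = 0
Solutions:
 v(b) = C1 + C2*erf(2^(3/4)*b/4)


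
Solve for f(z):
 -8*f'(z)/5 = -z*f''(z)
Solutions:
 f(z) = C1 + C2*z^(13/5)


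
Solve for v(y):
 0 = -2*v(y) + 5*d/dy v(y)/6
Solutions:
 v(y) = C1*exp(12*y/5)


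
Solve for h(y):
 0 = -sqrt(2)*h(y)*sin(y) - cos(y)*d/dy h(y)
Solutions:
 h(y) = C1*cos(y)^(sqrt(2))


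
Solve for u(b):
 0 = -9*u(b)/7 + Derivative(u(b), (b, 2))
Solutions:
 u(b) = C1*exp(-3*sqrt(7)*b/7) + C2*exp(3*sqrt(7)*b/7)


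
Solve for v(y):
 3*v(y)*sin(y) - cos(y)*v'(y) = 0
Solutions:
 v(y) = C1/cos(y)^3


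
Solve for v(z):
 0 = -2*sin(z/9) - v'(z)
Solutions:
 v(z) = C1 + 18*cos(z/9)


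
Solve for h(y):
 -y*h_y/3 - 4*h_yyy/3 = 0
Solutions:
 h(y) = C1 + Integral(C2*airyai(-2^(1/3)*y/2) + C3*airybi(-2^(1/3)*y/2), y)


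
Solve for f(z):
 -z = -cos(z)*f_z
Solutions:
 f(z) = C1 + Integral(z/cos(z), z)


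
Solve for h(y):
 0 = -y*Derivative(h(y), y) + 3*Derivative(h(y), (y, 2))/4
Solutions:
 h(y) = C1 + C2*erfi(sqrt(6)*y/3)
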